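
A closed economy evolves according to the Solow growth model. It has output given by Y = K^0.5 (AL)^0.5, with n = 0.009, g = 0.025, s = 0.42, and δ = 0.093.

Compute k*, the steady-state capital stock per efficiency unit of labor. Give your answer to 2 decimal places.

At the steady state, Δk = 0, so s·k^α = (n + g + δ)·k.
Dividing both sides by k: k^(1−α) = s / (n + g + δ).
k^0.5 = 0.42 / (0.009 + 0.025 + 0.093) = 0.42 / 0.127 = 3.3071
k* = 3.3071^(1/0.5) ≈ 10.9369

k* = 10.94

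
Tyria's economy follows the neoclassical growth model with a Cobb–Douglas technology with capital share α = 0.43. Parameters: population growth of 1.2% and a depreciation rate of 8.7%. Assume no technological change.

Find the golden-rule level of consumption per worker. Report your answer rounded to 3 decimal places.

At the golden rule, f'(k) = n + δ, so α·k^(α−1) = n + δ and k_gold = (α/(n + δ))^(1/(1−α)).
k_gold = (0.43/0.099)^(1/0.57) = 4.3434^1.7544 ≈ 13.1525
c_gold = f(k_gold) − (n + δ)·k_gold = 3.0281 − 0.099×13.1525 ≈ 1.7260

c_gold ≈ 1.726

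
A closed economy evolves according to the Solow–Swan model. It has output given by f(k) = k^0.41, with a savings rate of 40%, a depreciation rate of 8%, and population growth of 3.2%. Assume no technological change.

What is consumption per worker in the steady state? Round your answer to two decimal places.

c* ≈ 1.45

At the steady state, Δk = 0, so s·k^α = (n + δ)·k.
Dividing both sides by k: k^(1−α) = s / (n + δ).
k^0.59 = 0.40 / (0.032 + 0.080) = 0.40 / 0.112 = 3.5714
k* = 3.5714^(1/0.59) ≈ 8.6500
y* = (k*)^α = 8.6500^0.41 ≈ 2.4220
c* = (1 − s)·y* = (1 − 0.40) × 2.4220 ≈ 1.4532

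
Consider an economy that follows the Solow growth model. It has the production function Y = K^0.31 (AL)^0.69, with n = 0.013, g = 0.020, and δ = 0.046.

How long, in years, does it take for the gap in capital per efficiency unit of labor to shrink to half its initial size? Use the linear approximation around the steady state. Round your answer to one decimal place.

about 12.7 years

Near the steady state the convergence rate is λ = (1 − α)(n + g + δ).
λ = (1 − 0.31) × 0.079 = 0.69 × 0.079 = 0.05451
Half-life = ln 2 / λ = 0.6931 / 0.05451 ≈ 12.72 years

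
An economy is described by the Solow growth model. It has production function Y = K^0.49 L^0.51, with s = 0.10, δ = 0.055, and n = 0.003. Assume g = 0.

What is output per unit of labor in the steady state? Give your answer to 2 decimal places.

y* = 1.69

Steady state requires s·f(k) = (n + δ)·k, i.e. s·k^α = (n + δ)·k.
Dividing both sides by k: k^(1−α) = s / (n + δ).
k^0.51 = 0.10 / (0.003 + 0.055) = 0.10 / 0.058 = 1.7241
k* = 1.7241^(1/0.51) ≈ 2.9097
y* = (k*)^α = 2.9097^0.49 ≈ 1.6877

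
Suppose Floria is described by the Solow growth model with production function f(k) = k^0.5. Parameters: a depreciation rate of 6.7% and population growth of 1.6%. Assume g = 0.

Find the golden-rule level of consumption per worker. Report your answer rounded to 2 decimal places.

c_gold ≈ 3.01

At the golden rule, f'(k) = n + δ, so α·k^(α−1) = n + δ and k_gold = (α/(n + δ))^(1/(1−α)).
k_gold = (0.5/0.083)^(1/0.5) = 6.0241^2 ≈ 36.2898
c_gold = f(k_gold) − (n + δ)·k_gold = 6.0241 − 0.083×36.2898 ≈ 3.0120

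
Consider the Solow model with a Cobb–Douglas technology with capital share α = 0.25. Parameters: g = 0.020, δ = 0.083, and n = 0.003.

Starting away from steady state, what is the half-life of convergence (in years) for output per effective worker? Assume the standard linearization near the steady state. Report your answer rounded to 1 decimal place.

t_½ ≈ 8.7 years

Near the steady state the convergence rate is λ = (1 − α)(n + g + δ).
λ = (1 − 0.25) × 0.106 = 0.75 × 0.106 = 0.0795
Half-life = ln 2 / λ = 0.6931 / 0.0795 ≈ 8.72 years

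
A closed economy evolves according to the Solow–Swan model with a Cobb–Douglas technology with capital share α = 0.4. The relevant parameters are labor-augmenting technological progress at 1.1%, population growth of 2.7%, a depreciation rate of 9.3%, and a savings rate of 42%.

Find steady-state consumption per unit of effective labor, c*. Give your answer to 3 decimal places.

At the steady state, Δk = 0, so s·k^α = (n + g + δ)·k.
Dividing both sides by k: k^(1−α) = s / (n + g + δ).
k^0.6 = 0.42 / (0.027 + 0.011 + 0.093) = 0.42 / 0.131 = 3.2061
k* = 3.2061^(1/0.6) ≈ 6.9710
y* = (k*)^α = 6.9710^0.4 ≈ 2.1743
c* = (1 − s)·y* = (1 − 0.42) × 2.1743 ≈ 1.2611

c* = 1.261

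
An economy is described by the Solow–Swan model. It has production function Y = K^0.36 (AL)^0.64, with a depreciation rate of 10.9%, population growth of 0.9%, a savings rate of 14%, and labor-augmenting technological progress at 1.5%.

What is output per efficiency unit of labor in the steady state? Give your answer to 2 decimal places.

y* = 1.03

At the steady state, Δk = 0, so s·k^α = (n + g + δ)·k.
Rearranging, k^(1−α) = s / (n + g + δ).
k^0.64 = 0.14 / (0.009 + 0.015 + 0.109) = 0.14 / 0.133 = 1.0526
k* = 1.0526^(1/0.64) ≈ 1.0834
y* = (k*)^α = 1.0834^0.36 ≈ 1.0293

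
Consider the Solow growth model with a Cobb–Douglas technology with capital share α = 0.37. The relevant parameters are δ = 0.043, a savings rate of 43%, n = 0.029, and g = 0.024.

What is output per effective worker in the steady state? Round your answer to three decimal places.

y* ≈ 2.412

Steady state requires s·f(k) = (n + g + δ)·k, i.e. s·k^α = (n + g + δ)·k.
Dividing both sides by k: k^(1−α) = s / (n + g + δ).
k^0.63 = 0.43 / (0.029 + 0.024 + 0.043) = 0.43 / 0.096 = 4.4792
k* = 4.4792^(1/0.63) ≈ 10.8057
y* = (k*)^α = 10.8057^0.37 ≈ 2.4124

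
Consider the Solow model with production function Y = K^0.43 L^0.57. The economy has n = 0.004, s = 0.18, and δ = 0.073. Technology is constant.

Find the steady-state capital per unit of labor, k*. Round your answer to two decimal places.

Steady state requires s·f(k) = (n + δ)·k, i.e. s·k^α = (n + δ)·k.
Dividing both sides by k: k^(1−α) = s / (n + δ).
k^0.57 = 0.18 / (0.004 + 0.073) = 0.18 / 0.077 = 2.3377
k* = 2.3377^(1/0.57) ≈ 4.4361

k* ≈ 4.44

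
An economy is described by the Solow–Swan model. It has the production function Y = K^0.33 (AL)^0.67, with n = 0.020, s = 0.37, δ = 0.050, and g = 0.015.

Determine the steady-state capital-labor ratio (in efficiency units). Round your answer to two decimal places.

At the steady state, Δk = 0, so s·k^α = (n + g + δ)·k.
Dividing both sides by k: k^(1−α) = s / (n + g + δ).
k^0.67 = 0.37 / (0.020 + 0.015 + 0.050) = 0.37 / 0.085 = 4.3529
k* = 4.3529^(1/0.67) ≈ 8.9826

k* = 8.98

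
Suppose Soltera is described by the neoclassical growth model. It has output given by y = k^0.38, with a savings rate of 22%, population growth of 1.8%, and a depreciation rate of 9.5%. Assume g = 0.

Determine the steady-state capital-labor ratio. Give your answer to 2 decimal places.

Steady state requires s·f(k) = (n + δ)·k, i.e. s·k^α = (n + δ)·k.
Dividing both sides by k: k^(1−α) = s / (n + δ).
k^0.62 = 0.22 / (0.018 + 0.095) = 0.22 / 0.113 = 1.9469
k* = 1.9469^(1/0.62) ≈ 2.9288

k* = 2.93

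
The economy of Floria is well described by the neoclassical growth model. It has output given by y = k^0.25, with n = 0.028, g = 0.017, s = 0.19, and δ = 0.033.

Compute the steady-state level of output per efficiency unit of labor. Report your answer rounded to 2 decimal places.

In steady state, investment equals break-even investment: s·k^α = (n + g + δ)·k.
Rearranging, k^(1−α) = s / (n + g + δ).
k^0.75 = 0.19 / (0.028 + 0.017 + 0.033) = 0.19 / 0.078 = 2.4359
k* = 2.4359^(1/0.75) ≈ 3.2775
y* = (k*)^α = 3.2775^0.25 ≈ 1.3455

y* ≈ 1.35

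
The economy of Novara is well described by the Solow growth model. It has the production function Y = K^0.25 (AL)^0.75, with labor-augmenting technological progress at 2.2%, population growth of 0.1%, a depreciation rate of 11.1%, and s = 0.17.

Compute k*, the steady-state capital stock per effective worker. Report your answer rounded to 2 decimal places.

At the steady state, Δk = 0, so s·k^α = (n + g + δ)·k.
Rearranging, k^(1−α) = s / (n + g + δ).
k^0.75 = 0.17 / (0.001 + 0.022 + 0.111) = 0.17 / 0.134 = 1.2687
k* = 1.2687^(1/0.75) ≈ 1.3734

k* = 1.37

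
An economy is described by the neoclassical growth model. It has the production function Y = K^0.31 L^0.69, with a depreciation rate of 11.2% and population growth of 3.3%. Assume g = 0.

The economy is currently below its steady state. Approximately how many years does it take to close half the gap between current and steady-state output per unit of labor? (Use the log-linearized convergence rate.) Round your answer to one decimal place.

t_½ ≈ 6.9 years

Near the steady state the convergence rate is λ = (1 − α)(n + δ).
λ = (1 − 0.31) × 0.145 = 0.69 × 0.145 = 0.10005
Half-life = ln 2 / λ = 0.6931 / 0.10005 ≈ 6.93 years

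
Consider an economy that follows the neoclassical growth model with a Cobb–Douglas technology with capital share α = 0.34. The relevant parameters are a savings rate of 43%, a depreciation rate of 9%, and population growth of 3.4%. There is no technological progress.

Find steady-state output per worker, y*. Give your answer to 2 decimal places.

y* = 1.90

In steady state, investment equals break-even investment: s·k^α = (n + δ)·k.
Dividing both sides by k: k^(1−α) = s / (n + δ).
k^0.66 = 0.43 / (0.034 + 0.090) = 0.43 / 0.124 = 3.4677
k* = 3.4677^(1/0.66) ≈ 6.5803
y* = (k*)^α = 6.5803^0.34 ≈ 1.8976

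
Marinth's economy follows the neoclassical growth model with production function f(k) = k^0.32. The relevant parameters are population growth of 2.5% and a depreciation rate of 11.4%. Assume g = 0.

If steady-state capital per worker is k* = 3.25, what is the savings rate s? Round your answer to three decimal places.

s ≈ 0.310

At the steady state, Δk = 0, so s·k^α = (n + δ)·k.
So s / (n + δ) = (k*)^(1−α) = 3.25^0.68 = 2.2288.
Therefore s = 2.2288 × (n + δ) = 2.2288 × 0.139 = 0.3098.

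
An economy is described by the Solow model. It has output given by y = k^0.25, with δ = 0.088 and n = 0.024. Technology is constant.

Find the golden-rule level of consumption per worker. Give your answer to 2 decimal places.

c_gold ≈ 0.98

At the golden rule, f'(k) = n + δ, so α·k^(α−1) = n + δ and k_gold = (α/(n + δ))^(1/(1−α)).
k_gold = (0.25/0.112)^(1/0.75) = 2.2321^1.3333 ≈ 2.9170
c_gold = f(k_gold) − (n + δ)·k_gold = 1.3069 − 0.112×2.9170 ≈ 0.9802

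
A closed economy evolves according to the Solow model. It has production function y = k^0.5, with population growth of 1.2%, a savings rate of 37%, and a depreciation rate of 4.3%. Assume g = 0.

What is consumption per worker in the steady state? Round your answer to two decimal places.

c* ≈ 4.24

In steady state, investment equals break-even investment: s·k^α = (n + δ)·k.
Rearranging, k^(1−α) = s / (n + δ).
k^0.5 = 0.37 / (0.012 + 0.043) = 0.37 / 0.055 = 6.7273
k* = 6.7273^(1/0.5) ≈ 45.2566
y* = (k*)^α = 45.2566^0.5 ≈ 6.7273
c* = (1 − s)·y* = (1 − 0.37) × 6.7273 ≈ 4.2382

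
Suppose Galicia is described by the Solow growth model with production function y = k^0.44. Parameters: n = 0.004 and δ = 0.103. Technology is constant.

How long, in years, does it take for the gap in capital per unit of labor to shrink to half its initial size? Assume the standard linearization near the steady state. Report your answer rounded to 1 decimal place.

t_½ ≈ 11.6 years

Near the steady state the convergence rate is λ = (1 − α)(n + δ).
λ = (1 − 0.44) × 0.107 = 0.56 × 0.107 = 0.05992
Half-life = ln 2 / λ = 0.6931 / 0.05992 ≈ 11.57 years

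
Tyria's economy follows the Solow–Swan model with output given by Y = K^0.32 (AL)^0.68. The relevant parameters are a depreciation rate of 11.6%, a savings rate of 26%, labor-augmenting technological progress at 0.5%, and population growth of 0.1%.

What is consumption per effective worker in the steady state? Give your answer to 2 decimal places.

c* ≈ 1.06

In steady state, investment equals break-even investment: s·k^α = (n + g + δ)·k.
Rearranging, k^(1−α) = s / (n + g + δ).
k^0.68 = 0.26 / (0.001 + 0.005 + 0.116) = 0.26 / 0.122 = 2.1311
k* = 2.1311^(1/0.68) ≈ 3.0426
y* = (k*)^α = 3.0426^0.32 ≈ 1.4277
c* = (1 − s)·y* = (1 − 0.26) × 1.4277 ≈ 1.0565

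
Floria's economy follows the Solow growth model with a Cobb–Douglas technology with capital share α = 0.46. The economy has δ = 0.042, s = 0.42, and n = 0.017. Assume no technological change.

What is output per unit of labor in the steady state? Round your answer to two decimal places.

At the steady state, Δk = 0, so s·k^α = (n + δ)·k.
Rearranging, k^(1−α) = s / (n + δ).
k^0.54 = 0.42 / (0.017 + 0.042) = 0.42 / 0.059 = 7.1186
k* = 7.1186^(1/0.54) ≈ 37.8886
y* = (k*)^α = 37.8886^0.46 ≈ 5.3225

y* ≈ 5.32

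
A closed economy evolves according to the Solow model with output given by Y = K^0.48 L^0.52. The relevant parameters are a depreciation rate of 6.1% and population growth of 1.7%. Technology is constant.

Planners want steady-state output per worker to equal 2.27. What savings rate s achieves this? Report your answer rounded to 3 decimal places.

In steady state, investment equals break-even investment: s·k^α = (n + δ)·k.
Since y* = [s/(n + δ)]^(α/(1−α)), we have s/(n + δ) = (y*)^((1−α)/α) = 2.27^1.0833 = 2.4304.
Therefore s = 2.4304 × (n + δ) = 2.4304 × 0.078 = 0.1896.

s ≈ 0.190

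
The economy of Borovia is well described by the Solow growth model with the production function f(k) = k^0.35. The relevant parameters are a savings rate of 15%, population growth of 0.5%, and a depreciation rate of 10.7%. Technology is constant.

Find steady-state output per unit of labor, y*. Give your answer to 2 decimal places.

In steady state, investment equals break-even investment: s·k^α = (n + δ)·k.
Rearranging, k^(1−α) = s / (n + δ).
k^0.65 = 0.15 / (0.005 + 0.107) = 0.15 / 0.112 = 1.3393
k* = 1.3393^(1/0.65) ≈ 1.5675
y* = (k*)^α = 1.5675^0.35 ≈ 1.1704

y* ≈ 1.17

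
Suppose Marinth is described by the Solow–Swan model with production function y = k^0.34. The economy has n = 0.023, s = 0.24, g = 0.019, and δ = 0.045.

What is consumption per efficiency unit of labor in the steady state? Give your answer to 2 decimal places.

Steady state requires s·f(k) = (n + g + δ)·k, i.e. s·k^α = (n + g + δ)·k.
Dividing both sides by k: k^(1−α) = s / (n + g + δ).
k^0.66 = 0.24 / (0.023 + 0.019 + 0.045) = 0.24 / 0.087 = 2.7586
k* = 2.7586^(1/0.66) ≈ 4.6528
y* = (k*)^α = 4.6528^0.34 ≈ 1.6866
c* = (1 − s)·y* = (1 − 0.24) × 1.6866 ≈ 1.2818

c* ≈ 1.28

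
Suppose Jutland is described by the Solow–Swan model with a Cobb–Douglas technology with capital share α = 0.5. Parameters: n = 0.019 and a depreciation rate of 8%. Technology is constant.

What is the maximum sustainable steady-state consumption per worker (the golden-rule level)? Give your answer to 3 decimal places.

c_gold ≈ 2.525

At the golden rule, f'(k) = n + δ, so α·k^(α−1) = n + δ and k_gold = (α/(n + δ))^(1/(1−α)).
k_gold = (0.5/0.099)^(1/0.5) = 5.0505^2 ≈ 25.5076
c_gold = f(k_gold) − (n + δ)·k_gold = 5.0505 − 0.099×25.5076 ≈ 2.5252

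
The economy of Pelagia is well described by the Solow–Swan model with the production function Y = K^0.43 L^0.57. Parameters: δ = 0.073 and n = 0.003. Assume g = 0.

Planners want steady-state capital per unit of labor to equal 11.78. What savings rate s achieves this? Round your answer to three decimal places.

s ≈ 0.310

Steady state requires s·f(k) = (n + δ)·k, i.e. s·k^α = (n + δ)·k.
So s / (n + δ) = (k*)^(1−α) = 11.78^0.57 = 4.0790.
Therefore s = 4.0790 × (n + δ) = 4.0790 × 0.076 = 0.3100.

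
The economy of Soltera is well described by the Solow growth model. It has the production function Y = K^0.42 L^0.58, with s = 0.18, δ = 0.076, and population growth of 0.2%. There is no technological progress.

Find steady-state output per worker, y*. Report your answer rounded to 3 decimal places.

Steady state requires s·f(k) = (n + δ)·k, i.e. s·k^α = (n + δ)·k.
Rearranging, k^(1−α) = s / (n + δ).
k^0.58 = 0.18 / (0.002 + 0.076) = 0.18 / 0.078 = 2.3077
k* = 2.3077^(1/0.58) ≈ 4.2284
y* = (k*)^α = 4.2284^0.42 ≈ 1.8323

y* = 1.832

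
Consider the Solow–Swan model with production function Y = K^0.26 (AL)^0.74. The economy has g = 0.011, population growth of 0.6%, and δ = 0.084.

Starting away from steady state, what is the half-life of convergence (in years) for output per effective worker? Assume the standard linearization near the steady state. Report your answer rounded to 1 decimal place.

Near the steady state the convergence rate is λ = (1 − α)(n + g + δ).
λ = (1 − 0.26) × 0.101 = 0.74 × 0.101 = 0.07474
Half-life = ln 2 / λ = 0.6931 / 0.07474 ≈ 9.27 years

about 9.3 years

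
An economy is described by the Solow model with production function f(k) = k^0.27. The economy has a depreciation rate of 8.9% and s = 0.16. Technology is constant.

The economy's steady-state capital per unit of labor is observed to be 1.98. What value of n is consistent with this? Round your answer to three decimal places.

n ≈ 0.008

In steady state, investment equals break-even investment: s·k^α = (n + δ)·k.
So s / (n + δ) = (k*)^(1−α) = 1.98^0.73 = 1.6465.
Therefore n + δ = s / 1.6465 = 0.16 / 1.6465 = 0.0972, so n = 0.0972 − 0.089 = 0.0082.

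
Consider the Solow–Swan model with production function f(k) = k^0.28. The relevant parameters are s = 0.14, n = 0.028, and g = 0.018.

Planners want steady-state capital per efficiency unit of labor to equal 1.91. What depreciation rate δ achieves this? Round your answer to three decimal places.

At the steady state, Δk = 0, so s·k^α = (n + g + δ)·k.
So s / (n + g + δ) = (k*)^(1−α) = 1.91^0.72 = 1.5935.
Therefore n + g + δ = s / 1.5935 = 0.14 / 1.5935 = 0.0879, so δ = 0.0879 − 0.046 = 0.0419.

δ ≈ 0.042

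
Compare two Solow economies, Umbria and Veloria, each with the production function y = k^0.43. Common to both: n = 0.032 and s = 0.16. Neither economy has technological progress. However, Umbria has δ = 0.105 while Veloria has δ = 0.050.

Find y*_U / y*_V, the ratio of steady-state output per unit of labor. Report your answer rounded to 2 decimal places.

Steady-state y* = [s/(n + δ)]^(α/(1−α)), so the ratio is [ (s_U/(n + δ)_U) / (s_V/(n + δ)_V) ]^0.7544.
s_U/(n + δ)_U = 0.16/0.137 = 1.1679; s_V/(n + δ)_V = 0.16/0.082 = 1.9512.
Ratio = (1.1679/1.9512)^0.7544 = 0.5986^0.7544 ≈ 0.6790

ratio ≈ 0.68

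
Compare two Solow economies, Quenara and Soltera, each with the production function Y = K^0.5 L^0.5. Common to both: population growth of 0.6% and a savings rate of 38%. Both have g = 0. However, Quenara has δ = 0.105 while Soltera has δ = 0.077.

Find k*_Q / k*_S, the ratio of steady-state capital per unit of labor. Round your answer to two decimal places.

k*_Q / k*_S ≈ 0.56

Steady-state k* = [s/(n + δ)]^(1/(1−α)), so the ratio is [ (s_Q/(n + δ)_Q) / (s_S/(n + δ)_S) ]^2.
s_Q/(n + δ)_Q = 0.38/0.111 = 3.4234; s_S/(n + δ)_S = 0.38/0.083 = 4.5783.
Ratio = (3.4234/4.5783)^2 = 0.7477^2 ≈ 0.5591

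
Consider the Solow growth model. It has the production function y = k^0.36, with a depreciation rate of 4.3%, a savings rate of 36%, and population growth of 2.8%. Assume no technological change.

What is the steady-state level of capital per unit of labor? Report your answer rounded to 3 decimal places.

Steady state requires s·f(k) = (n + δ)·k, i.e. s·k^α = (n + δ)·k.
Rearranging, k^(1−α) = s / (n + δ).
k^0.64 = 0.36 / (0.028 + 0.043) = 0.36 / 0.071 = 5.0704
k* = 5.0704^(1/0.64) ≈ 12.6365

k* = 12.637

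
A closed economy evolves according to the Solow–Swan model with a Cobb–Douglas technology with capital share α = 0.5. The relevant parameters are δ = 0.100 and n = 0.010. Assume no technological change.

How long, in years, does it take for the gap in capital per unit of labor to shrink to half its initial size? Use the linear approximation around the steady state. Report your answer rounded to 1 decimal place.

t_½ ≈ 12.6 years

Near the steady state the convergence rate is λ = (1 − α)(n + δ).
λ = (1 − 0.5) × 0.110 = 0.5 × 0.110 = 0.0550
Half-life = ln 2 / λ = 0.6931 / 0.0550 ≈ 12.60 years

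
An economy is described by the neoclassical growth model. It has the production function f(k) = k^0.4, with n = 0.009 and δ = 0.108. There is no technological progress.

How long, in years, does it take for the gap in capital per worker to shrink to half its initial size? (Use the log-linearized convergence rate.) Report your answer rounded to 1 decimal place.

about 9.9 years

Near the steady state the convergence rate is λ = (1 − α)(n + δ).
λ = (1 − 0.4) × 0.117 = 0.6 × 0.117 = 0.0702
Half-life = ln 2 / λ = 0.6931 / 0.0702 ≈ 9.87 years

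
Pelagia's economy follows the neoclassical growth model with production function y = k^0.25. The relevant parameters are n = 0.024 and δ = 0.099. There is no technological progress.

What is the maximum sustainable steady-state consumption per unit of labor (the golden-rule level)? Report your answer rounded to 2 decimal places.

At the golden rule, f'(k) = n + δ, so α·k^(α−1) = n + δ and k_gold = (α/(n + δ))^(1/(1−α)).
k_gold = (0.25/0.123)^(1/0.75) = 2.0325^1.3333 ≈ 2.5745
c_gold = f(k_gold) − (n + δ)·k_gold = 1.2667 − 0.123×2.5745 ≈ 0.9500

c_gold ≈ 0.95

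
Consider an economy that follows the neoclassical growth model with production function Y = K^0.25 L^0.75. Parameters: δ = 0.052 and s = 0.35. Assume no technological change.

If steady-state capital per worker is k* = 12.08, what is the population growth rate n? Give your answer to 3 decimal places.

At the steady state, Δk = 0, so s·k^α = (n + δ)·k.
So s / (n + δ) = (k*)^(1−α) = 12.08^0.75 = 6.4796.
Therefore n + δ = s / 6.4796 = 0.35 / 6.4796 = 0.0540, so n = 0.0540 − 0.052 = 0.0020.

n ≈ 0.002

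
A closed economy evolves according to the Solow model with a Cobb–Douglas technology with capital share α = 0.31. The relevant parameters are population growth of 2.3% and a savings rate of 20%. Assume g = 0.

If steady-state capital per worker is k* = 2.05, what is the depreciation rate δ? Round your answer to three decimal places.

In steady state, investment equals break-even investment: s·k^α = (n + δ)·k.
So s / (n + δ) = (k*)^(1−α) = 2.05^0.69 = 1.6410.
Therefore n + δ = s / 1.6410 = 0.20 / 1.6410 = 0.1219, so δ = 0.1219 − 0.023 = 0.0989.

δ ≈ 0.099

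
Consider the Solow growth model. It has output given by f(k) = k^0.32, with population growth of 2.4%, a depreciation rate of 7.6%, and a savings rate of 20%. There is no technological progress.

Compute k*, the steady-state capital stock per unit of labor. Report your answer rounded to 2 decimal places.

k* = 2.77

Steady state requires s·f(k) = (n + δ)·k, i.e. s·k^α = (n + δ)·k.
Dividing both sides by k: k^(1−α) = s / (n + δ).
k^0.68 = 0.20 / (0.024 + 0.076) = 0.20 / 0.100 = 2.0000
k* = 2.0000^(1/0.68) ≈ 2.7713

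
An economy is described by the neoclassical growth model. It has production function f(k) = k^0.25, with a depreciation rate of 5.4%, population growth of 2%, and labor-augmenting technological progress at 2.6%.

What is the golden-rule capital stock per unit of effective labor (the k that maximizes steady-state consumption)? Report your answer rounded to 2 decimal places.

The golden rule sets f'(k) = n + g + δ, i.e. α·k^(α−1) = n + g + δ.
So k^(1−α) = α / (n + g + δ) = 0.25 / 0.100 = 2.5000.
k_gold = 2.5000^(1/0.75) ≈ 3.3930

k_gold ≈ 3.39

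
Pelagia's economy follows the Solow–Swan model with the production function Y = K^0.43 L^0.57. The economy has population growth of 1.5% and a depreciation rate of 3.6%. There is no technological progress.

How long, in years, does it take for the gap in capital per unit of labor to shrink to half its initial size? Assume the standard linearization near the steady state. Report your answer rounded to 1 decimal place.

Near the steady state the convergence rate is λ = (1 − α)(n + δ).
λ = (1 − 0.43) × 0.051 = 0.57 × 0.051 = 0.02907
Half-life = ln 2 / λ = 0.6931 / 0.02907 ≈ 23.84 years

about 23.8 years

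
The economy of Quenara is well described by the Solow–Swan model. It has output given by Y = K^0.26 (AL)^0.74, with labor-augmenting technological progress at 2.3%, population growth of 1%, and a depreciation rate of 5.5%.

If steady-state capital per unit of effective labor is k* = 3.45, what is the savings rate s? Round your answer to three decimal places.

Steady state requires s·f(k) = (n + g + δ)·k, i.e. s·k^α = (n + g + δ)·k.
So s / (n + g + δ) = (k*)^(1−α) = 3.45^0.74 = 2.5003.
Therefore s = 2.5003 × (n + g + δ) = 2.5003 × 0.088 = 0.2200.

s ≈ 0.220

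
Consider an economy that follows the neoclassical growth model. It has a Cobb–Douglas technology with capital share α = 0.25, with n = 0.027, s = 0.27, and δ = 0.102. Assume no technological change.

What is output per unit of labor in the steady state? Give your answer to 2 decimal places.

y* ≈ 1.28

In steady state, investment equals break-even investment: s·k^α = (n + δ)·k.
Rearranging, k^(1−α) = s / (n + δ).
k^0.75 = 0.27 / (0.027 + 0.102) = 0.27 / 0.129 = 2.0930
k* = 2.0930^(1/0.75) ≈ 2.6773
y* = (k*)^α = 2.6773^0.25 ≈ 1.2792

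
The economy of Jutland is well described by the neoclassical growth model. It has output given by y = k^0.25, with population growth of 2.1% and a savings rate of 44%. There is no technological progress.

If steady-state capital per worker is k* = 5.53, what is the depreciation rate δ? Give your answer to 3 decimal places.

Steady state requires s·f(k) = (n + δ)·k, i.e. s·k^α = (n + δ)·k.
So s / (n + δ) = (k*)^(1−α) = 5.53^0.75 = 3.6062.
Therefore n + δ = s / 3.6062 = 0.44 / 3.6062 = 0.1220, so δ = 0.1220 − 0.021 = 0.1010.

δ ≈ 0.101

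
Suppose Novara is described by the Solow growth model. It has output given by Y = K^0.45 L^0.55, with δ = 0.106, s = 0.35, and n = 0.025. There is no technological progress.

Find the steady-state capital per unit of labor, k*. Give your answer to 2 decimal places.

k* = 5.97

In steady state, investment equals break-even investment: s·k^α = (n + δ)·k.
Dividing both sides by k: k^(1−α) = s / (n + δ).
k^0.55 = 0.35 / (0.025 + 0.106) = 0.35 / 0.131 = 2.6718
k* = 2.6718^(1/0.55) ≈ 5.9705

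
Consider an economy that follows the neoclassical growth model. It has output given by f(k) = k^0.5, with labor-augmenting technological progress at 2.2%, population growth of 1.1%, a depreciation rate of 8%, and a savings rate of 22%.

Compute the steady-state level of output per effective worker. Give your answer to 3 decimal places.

At the steady state, Δk = 0, so s·k^α = (n + g + δ)·k.
Rearranging, k^(1−α) = s / (n + g + δ).
k^0.5 = 0.22 / (0.011 + 0.022 + 0.080) = 0.22 / 0.113 = 1.9469
k* = 1.9469^(1/0.5) ≈ 3.7904
y* = (k*)^α = 3.7904^0.5 ≈ 1.9469

y* ≈ 1.947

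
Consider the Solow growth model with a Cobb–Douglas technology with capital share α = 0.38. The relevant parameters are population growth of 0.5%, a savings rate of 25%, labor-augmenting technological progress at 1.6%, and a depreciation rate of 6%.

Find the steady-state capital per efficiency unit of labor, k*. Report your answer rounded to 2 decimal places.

k* ≈ 6.16

In steady state, investment equals break-even investment: s·k^α = (n + g + δ)·k.
Rearranging, k^(1−α) = s / (n + g + δ).
k^0.62 = 0.25 / (0.005 + 0.016 + 0.060) = 0.25 / 0.081 = 3.0864
k* = 3.0864^(1/0.62) ≈ 6.1580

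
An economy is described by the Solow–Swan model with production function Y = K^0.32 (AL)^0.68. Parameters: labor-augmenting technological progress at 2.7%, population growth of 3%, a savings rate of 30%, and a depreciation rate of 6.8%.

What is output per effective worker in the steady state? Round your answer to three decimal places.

y* = 1.510

At the steady state, Δk = 0, so s·k^α = (n + g + δ)·k.
Dividing both sides by k: k^(1−α) = s / (n + g + δ).
k^0.68 = 0.30 / (0.030 + 0.027 + 0.068) = 0.30 / 0.125 = 2.4000
k* = 2.4000^(1/0.68) ≈ 3.6235
y* = (k*)^α = 3.6235^0.32 ≈ 1.5098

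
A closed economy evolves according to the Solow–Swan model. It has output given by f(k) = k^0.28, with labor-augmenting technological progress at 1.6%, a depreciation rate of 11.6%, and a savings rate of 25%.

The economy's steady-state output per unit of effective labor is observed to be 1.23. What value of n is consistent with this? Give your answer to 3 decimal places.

In steady state, investment equals break-even investment: s·k^α = (n + g + δ)·k.
Since y* = [s/(n + g + δ)]^(α/(1−α)), we have s/(n + g + δ) = (y*)^((1−α)/α) = 1.23^2.5714 = 1.7029.
Therefore n + g + δ = s / 1.7029 = 0.25 / 1.7029 = 0.1468, so n = 0.1468 − 0.132 = 0.0148.

n ≈ 0.015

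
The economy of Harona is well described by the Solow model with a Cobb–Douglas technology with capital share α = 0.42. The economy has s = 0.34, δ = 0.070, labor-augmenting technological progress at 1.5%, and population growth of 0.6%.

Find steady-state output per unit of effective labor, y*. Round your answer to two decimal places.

y* ≈ 2.60

In steady state, investment equals break-even investment: s·k^α = (n + g + δ)·k.
Rearranging, k^(1−α) = s / (n + g + δ).
k^0.58 = 0.34 / (0.006 + 0.015 + 0.070) = 0.34 / 0.091 = 3.7363
k* = 3.7363^(1/0.58) ≈ 9.7044
y* = (k*)^α = 9.7044^0.42 ≈ 2.5973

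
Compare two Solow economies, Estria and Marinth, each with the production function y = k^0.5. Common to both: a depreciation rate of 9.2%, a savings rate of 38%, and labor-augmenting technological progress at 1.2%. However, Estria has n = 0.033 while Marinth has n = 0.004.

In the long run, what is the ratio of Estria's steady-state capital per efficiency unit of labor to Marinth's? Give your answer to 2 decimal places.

Steady-state k* = [s/(n + g + δ)]^(1/(1−α)), so the ratio is [ (s_E/(n + g + δ)_E) / (s_M/(n + g + δ)_M) ]^2.
s_E/(n + g + δ)_E = 0.38/0.137 = 2.7737; s_M/(n + g + δ)_M = 0.38/0.108 = 3.5185.
Ratio = (2.7737/3.5185)^2 = 0.7883^2 ≈ 0.6214

k*_E / k*_M ≈ 0.62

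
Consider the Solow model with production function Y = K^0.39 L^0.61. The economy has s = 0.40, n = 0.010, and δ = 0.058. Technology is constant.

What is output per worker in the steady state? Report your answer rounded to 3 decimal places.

At the steady state, Δk = 0, so s·k^α = (n + δ)·k.
Dividing both sides by k: k^(1−α) = s / (n + δ).
k^0.61 = 0.40 / (0.010 + 0.058) = 0.40 / 0.068 = 5.8824
k* = 5.8824^(1/0.61) ≈ 18.2627
y* = (k*)^α = 18.2627^0.39 ≈ 3.1046

y* ≈ 3.105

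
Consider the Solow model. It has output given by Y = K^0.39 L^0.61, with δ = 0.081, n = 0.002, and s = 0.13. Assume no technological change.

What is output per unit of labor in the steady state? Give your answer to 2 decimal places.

In steady state, investment equals break-even investment: s·k^α = (n + δ)·k.
Dividing both sides by k: k^(1−α) = s / (n + δ).
k^0.61 = 0.13 / (0.002 + 0.081) = 0.13 / 0.083 = 1.5663
k* = 1.5663^(1/0.61) ≈ 2.0867
y* = (k*)^α = 2.0867^0.39 ≈ 1.3323

y* = 1.33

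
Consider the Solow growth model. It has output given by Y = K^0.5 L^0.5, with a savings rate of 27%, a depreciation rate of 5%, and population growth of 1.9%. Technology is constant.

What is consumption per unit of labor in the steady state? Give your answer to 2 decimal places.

c* = 2.86

In steady state, investment equals break-even investment: s·k^α = (n + δ)·k.
Rearranging, k^(1−α) = s / (n + δ).
k^0.5 = 0.27 / (0.019 + 0.050) = 0.27 / 0.069 = 3.9130
k* = 3.9130^(1/0.5) ≈ 15.3116
y* = (k*)^α = 15.3116^0.5 ≈ 3.9130
c* = (1 − s)·y* = (1 − 0.27) × 3.9130 ≈ 2.8565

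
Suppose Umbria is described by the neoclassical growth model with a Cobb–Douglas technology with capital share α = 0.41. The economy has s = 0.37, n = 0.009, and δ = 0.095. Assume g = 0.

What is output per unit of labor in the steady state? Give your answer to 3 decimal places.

At the steady state, Δk = 0, so s·k^α = (n + δ)·k.
Rearranging, k^(1−α) = s / (n + δ).
k^0.59 = 0.37 / (0.009 + 0.095) = 0.37 / 0.104 = 3.5577
k* = 3.5577^(1/0.59) ≈ 8.5938
y* = (k*)^α = 8.5938^0.41 ≈ 2.4155

y* = 2.416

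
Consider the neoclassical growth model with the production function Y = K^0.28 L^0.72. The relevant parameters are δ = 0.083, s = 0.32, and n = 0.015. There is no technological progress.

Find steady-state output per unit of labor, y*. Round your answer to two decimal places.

y* = 1.58

In steady state, investment equals break-even investment: s·k^α = (n + δ)·k.
Rearranging, k^(1−α) = s / (n + δ).
k^0.72 = 0.32 / (0.015 + 0.083) = 0.32 / 0.098 = 3.2653
k* = 3.2653^(1/0.72) ≈ 5.1735
y* = (k*)^α = 5.1735^0.28 ≈ 1.5844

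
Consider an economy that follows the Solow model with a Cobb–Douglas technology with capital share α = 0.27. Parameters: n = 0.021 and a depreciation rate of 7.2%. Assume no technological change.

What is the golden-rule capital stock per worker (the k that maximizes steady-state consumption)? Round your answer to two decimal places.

The golden rule sets f'(k) = n + δ, i.e. α·k^(α−1) = n + δ.
So k^(1−α) = α / (n + δ) = 0.27 / 0.093 = 2.9032.
k_gold = 2.9032^(1/0.73) ≈ 4.3060

k_gold ≈ 4.31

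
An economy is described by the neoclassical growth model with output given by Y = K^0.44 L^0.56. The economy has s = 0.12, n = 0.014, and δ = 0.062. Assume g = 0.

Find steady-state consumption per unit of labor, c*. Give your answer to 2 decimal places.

c* ≈ 1.26

Steady state requires s·f(k) = (n + δ)·k, i.e. s·k^α = (n + δ)·k.
Rearranging, k^(1−α) = s / (n + δ).
k^0.56 = 0.12 / (0.014 + 0.062) = 0.12 / 0.076 = 1.5789
k* = 1.5789^(1/0.56) ≈ 2.2605
y* = (k*)^α = 2.2605^0.44 ≈ 1.4317
c* = (1 − s)·y* = (1 − 0.12) × 1.4317 ≈ 1.2599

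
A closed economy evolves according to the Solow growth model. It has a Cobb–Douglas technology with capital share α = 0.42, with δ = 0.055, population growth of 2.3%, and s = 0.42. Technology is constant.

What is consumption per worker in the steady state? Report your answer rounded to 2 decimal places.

Steady state requires s·f(k) = (n + δ)·k, i.e. s·k^α = (n + δ)·k.
Rearranging, k^(1−α) = s / (n + δ).
k^0.58 = 0.42 / (0.023 + 0.055) = 0.42 / 0.078 = 5.3846
k* = 5.3846^(1/0.58) ≈ 18.2226
y* = (k*)^α = 18.2226^0.42 ≈ 3.3842
c* = (1 − s)·y* = (1 − 0.42) × 3.3842 ≈ 1.9628

c* ≈ 1.96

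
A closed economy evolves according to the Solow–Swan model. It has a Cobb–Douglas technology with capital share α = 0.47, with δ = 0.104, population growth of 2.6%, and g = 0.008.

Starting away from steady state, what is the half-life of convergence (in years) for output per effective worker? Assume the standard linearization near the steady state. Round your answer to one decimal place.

t_½ ≈ 9.5 years

Near the steady state the convergence rate is λ = (1 − α)(n + g + δ).
λ = (1 − 0.47) × 0.138 = 0.53 × 0.138 = 0.07314
Half-life = ln 2 / λ = 0.6931 / 0.07314 ≈ 9.48 years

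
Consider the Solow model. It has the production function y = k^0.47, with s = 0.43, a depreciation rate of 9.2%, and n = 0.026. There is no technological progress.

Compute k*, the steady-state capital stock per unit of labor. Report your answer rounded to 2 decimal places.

At the steady state, Δk = 0, so s·k^α = (n + δ)·k.
Rearranging, k^(1−α) = s / (n + δ).
k^0.53 = 0.43 / (0.026 + 0.092) = 0.43 / 0.118 = 3.6441
k* = 3.6441^(1/0.53) ≈ 11.4711

k* = 11.47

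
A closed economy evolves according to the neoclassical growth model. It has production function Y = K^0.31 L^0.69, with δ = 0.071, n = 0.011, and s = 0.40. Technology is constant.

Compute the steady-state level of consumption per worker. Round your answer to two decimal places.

Steady state requires s·f(k) = (n + δ)·k, i.e. s·k^α = (n + δ)·k.
Rearranging, k^(1−α) = s / (n + δ).
k^0.69 = 0.40 / (0.011 + 0.071) = 0.40 / 0.082 = 4.8780
k* = 4.8780^(1/0.69) ≈ 9.9415
y* = (k*)^α = 9.9415^0.31 ≈ 2.0380
c* = (1 − s)·y* = (1 − 0.40) × 2.0380 ≈ 1.2228

c* ≈ 1.22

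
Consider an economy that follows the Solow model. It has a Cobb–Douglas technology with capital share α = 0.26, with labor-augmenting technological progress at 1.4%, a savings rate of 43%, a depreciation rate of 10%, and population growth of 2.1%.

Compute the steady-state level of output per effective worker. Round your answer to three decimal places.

y* = 1.502

At the steady state, Δk = 0, so s·k^α = (n + g + δ)·k.
Dividing both sides by k: k^(1−α) = s / (n + g + δ).
k^0.74 = 0.43 / (0.021 + 0.014 + 0.100) = 0.43 / 0.135 = 3.1852
k* = 3.1852^(1/0.74) ≈ 4.7854
y* = (k*)^α = 4.7854^0.26 ≈ 1.5024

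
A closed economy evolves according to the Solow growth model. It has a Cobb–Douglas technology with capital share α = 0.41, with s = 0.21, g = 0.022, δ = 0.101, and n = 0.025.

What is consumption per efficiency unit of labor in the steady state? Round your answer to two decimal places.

c* = 1.01

At the steady state, Δk = 0, so s·k^α = (n + g + δ)·k.
Dividing both sides by k: k^(1−α) = s / (n + g + δ).
k^0.59 = 0.21 / (0.025 + 0.022 + 0.101) = 0.21 / 0.148 = 1.4189
k* = 1.4189^(1/0.59) ≈ 1.8094
y* = (k*)^α = 1.8094^0.41 ≈ 1.2752
c* = (1 − s)·y* = (1 − 0.21) × 1.2752 ≈ 1.0074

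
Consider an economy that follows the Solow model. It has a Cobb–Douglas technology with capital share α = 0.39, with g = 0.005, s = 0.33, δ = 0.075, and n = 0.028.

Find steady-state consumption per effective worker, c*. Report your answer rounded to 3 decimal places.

c* = 1.368

Steady state requires s·f(k) = (n + g + δ)·k, i.e. s·k^α = (n + g + δ)·k.
Rearranging, k^(1−α) = s / (n + g + δ).
k^0.61 = 0.33 / (0.028 + 0.005 + 0.075) = 0.33 / 0.108 = 3.0556
k* = 3.0556^(1/0.61) ≈ 6.2408
y* = (k*)^α = 6.2408^0.39 ≈ 2.0424
c* = (1 − s)·y* = (1 − 0.33) × 2.0424 ≈ 1.3684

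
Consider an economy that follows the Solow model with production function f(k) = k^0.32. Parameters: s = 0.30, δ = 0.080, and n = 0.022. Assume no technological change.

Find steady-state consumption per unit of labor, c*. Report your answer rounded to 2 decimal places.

c* = 1.16

In steady state, investment equals break-even investment: s·k^α = (n + δ)·k.
Rearranging, k^(1−α) = s / (n + δ).
k^0.68 = 0.30 / (0.022 + 0.080) = 0.30 / 0.102 = 2.9412
k* = 2.9412^(1/0.68) ≈ 4.8866
y* = (k*)^α = 4.8866^0.32 ≈ 1.6614
c* = (1 − s)·y* = (1 − 0.30) × 1.6614 ≈ 1.1630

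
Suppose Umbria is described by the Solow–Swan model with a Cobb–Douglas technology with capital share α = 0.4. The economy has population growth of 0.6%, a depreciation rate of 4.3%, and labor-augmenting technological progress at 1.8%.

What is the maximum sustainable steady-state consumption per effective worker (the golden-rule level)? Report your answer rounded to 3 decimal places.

At the golden rule, f'(k) = n + g + δ, so α·k^(α−1) = n + g + δ and k_gold = (α/(n + g + δ))^(1/(1−α)).
k_gold = (0.4/0.067)^(1/0.6) = 5.9701^1.6667 ≈ 19.6485
c_gold = f(k_gold) − (n + g + δ)·k_gold = 3.2910 − 0.067×19.6485 ≈ 1.9746

c_gold ≈ 1.975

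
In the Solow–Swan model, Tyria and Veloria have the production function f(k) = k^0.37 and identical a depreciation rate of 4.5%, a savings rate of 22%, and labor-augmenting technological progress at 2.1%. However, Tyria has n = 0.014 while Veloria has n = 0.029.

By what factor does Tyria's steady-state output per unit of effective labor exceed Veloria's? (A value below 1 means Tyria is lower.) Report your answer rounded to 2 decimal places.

Steady-state y* = [s/(n + g + δ)]^(α/(1−α)), so the ratio is [ (s_T/(n + g + δ)_T) / (s_V/(n + g + δ)_V) ]^0.5873.
s_T/(n + g + δ)_T = 0.22/0.080 = 2.7500; s_V/(n + g + δ)_V = 0.22/0.095 = 2.3158.
Ratio = (2.7500/2.3158)^0.5873 = 1.1875^0.5873 ≈ 1.1062

y*_T / y*_V ≈ 1.11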